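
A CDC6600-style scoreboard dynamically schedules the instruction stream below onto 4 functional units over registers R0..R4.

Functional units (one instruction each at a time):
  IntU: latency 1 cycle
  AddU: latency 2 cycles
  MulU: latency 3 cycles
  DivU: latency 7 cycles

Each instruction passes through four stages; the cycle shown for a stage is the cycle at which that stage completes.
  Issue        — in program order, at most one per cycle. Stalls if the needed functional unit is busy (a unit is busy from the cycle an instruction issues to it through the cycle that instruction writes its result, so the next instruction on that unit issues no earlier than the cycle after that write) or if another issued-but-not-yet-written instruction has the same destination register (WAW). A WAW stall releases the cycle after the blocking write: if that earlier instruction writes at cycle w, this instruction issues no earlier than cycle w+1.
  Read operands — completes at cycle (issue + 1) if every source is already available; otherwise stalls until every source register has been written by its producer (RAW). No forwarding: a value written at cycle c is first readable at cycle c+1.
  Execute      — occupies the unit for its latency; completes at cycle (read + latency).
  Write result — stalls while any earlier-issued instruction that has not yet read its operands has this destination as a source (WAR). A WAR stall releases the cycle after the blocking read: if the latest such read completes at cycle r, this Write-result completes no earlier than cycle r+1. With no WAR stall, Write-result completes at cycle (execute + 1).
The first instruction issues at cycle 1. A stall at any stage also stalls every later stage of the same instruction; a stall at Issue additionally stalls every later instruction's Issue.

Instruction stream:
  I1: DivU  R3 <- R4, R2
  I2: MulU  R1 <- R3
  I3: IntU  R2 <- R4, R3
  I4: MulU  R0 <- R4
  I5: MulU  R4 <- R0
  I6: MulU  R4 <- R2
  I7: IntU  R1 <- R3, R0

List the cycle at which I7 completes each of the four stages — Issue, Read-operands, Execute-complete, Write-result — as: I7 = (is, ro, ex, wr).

c1: I1 dispatched to DivU
c2: I1 operands ready; I2 dispatched to MulU
c3: I3 dispatched to IntU
c9: I1 complete
c10: R3←I1
c11: I2 operands ready; I3 operands ready
c12: I3 complete
c13: R2←I3
c14: I2 complete
c15: R1←I2
c16: I4 dispatched to MulU
c17: I4 operands ready
c20: I4 complete
c21: R0←I4
c22: I5 dispatched to MulU
c23: I5 operands ready
c26: I5 complete
c27: R4←I5
c28: I6 dispatched to MulU
c29: I6 operands ready; I7 dispatched to IntU
c30: I7 operands ready
c31: I7 complete
c32: I6 complete; R1←I7
c33: R4←I6

I7 = (29, 30, 31, 32)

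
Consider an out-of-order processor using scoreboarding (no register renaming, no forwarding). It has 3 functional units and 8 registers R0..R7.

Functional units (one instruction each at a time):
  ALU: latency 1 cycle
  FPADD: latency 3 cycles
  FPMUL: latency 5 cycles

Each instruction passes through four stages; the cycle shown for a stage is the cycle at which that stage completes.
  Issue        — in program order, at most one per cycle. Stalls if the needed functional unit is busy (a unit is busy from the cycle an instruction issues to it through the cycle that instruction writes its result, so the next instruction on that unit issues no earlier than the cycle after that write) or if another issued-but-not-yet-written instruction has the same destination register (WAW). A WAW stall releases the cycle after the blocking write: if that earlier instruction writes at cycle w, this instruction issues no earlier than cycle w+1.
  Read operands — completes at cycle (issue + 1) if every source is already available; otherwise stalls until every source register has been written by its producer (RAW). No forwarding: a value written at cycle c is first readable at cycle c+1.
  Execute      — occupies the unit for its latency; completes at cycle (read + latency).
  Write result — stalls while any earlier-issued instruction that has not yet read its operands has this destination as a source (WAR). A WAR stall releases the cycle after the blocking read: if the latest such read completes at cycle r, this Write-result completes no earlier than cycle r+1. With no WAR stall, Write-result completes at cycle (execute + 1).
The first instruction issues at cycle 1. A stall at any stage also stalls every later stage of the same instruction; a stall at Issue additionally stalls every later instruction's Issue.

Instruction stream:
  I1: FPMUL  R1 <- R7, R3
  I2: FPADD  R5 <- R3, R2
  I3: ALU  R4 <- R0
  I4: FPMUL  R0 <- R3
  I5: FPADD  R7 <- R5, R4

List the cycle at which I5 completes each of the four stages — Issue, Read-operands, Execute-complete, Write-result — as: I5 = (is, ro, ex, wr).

I1 -> (1, 2, 7, 8)
I2 -> (2, 3, 6, 7)
I3 -> (3, 4, 5, 6)
I4 -> (9, 10, 15, 16)  // struct: FPMUL busy until I1 writes@8
I5 -> (10, 11, 14, 15)

I5 = (10, 11, 14, 15)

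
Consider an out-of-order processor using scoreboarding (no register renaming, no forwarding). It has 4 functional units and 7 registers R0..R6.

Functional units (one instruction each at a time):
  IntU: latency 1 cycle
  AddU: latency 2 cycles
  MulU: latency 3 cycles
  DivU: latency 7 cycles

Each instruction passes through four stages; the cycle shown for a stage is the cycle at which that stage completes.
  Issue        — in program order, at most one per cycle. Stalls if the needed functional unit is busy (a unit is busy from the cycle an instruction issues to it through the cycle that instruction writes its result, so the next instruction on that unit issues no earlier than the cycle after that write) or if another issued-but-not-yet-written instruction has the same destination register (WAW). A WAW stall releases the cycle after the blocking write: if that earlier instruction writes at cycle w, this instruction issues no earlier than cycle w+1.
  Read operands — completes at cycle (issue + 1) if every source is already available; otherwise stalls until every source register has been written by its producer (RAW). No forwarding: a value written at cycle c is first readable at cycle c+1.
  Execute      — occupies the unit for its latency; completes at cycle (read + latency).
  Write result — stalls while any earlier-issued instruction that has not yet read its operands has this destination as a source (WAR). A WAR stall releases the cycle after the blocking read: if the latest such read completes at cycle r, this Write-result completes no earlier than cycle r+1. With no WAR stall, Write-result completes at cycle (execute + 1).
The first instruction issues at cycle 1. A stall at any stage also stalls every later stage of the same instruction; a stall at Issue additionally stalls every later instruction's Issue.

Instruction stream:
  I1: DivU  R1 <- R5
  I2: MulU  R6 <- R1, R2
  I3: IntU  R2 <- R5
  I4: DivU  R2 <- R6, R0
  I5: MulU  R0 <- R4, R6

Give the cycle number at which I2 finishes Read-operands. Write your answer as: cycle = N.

[1] issue I1 (DivU)
[2] I1 read-ops · issue I2 (MulU)
[3] issue I3 (IntU)
[4] I3 read-ops
[5] I3 finished on IntU
[9] I1 finished on DivU
[10] I1→R1
[11] I2 read-ops
[12] I3→R2
[13] issue I4 (DivU)
[14] I2 finished on MulU
[15] I2→R6
[16] I4 read-ops · issue I5 (MulU)
[17] I5 read-ops
[20] I5 finished on MulU
[21] I5→R0
[23] I4 finished on DivU
[24] I4→R2

cycle = 11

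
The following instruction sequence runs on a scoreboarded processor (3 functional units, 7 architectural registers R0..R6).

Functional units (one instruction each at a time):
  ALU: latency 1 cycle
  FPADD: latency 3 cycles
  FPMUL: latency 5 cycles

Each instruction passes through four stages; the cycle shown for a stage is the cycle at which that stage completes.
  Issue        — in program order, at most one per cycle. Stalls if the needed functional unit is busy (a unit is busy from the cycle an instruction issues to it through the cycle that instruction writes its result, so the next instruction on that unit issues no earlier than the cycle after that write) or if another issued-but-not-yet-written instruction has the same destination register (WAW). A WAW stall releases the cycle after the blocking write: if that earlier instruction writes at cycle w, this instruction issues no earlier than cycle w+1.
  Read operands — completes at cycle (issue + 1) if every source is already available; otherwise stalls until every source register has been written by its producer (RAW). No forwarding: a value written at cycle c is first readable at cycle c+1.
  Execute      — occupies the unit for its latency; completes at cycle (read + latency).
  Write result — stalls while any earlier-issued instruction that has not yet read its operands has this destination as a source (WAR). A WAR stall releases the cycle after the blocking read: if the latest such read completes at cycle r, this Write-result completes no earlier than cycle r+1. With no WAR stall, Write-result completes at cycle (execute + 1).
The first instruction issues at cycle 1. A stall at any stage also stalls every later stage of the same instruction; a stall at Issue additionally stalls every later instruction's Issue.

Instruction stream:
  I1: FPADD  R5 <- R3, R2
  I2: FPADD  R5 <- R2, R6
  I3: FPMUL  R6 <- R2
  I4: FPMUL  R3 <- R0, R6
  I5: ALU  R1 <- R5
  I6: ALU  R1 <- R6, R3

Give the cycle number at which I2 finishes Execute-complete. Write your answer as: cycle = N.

I1  is:1  ro:2  ex:5  wr:6
I2  is:7  ro:8  ex:11  wr:12  — struct: FPADD busy until I1 writes@6
I3  is:8  ro:9  ex:14  wr:15
I4  is:16  ro:17  ex:22  wr:23  — struct: FPMUL busy until I3 writes@15
I5  is:17  ro:18  ex:19  wr:20
I6  is:21  ro:24  ex:25  wr:26  — struct: ALU busy until I5 writes@20, RAW R3: wait I4 write@23

cycle = 11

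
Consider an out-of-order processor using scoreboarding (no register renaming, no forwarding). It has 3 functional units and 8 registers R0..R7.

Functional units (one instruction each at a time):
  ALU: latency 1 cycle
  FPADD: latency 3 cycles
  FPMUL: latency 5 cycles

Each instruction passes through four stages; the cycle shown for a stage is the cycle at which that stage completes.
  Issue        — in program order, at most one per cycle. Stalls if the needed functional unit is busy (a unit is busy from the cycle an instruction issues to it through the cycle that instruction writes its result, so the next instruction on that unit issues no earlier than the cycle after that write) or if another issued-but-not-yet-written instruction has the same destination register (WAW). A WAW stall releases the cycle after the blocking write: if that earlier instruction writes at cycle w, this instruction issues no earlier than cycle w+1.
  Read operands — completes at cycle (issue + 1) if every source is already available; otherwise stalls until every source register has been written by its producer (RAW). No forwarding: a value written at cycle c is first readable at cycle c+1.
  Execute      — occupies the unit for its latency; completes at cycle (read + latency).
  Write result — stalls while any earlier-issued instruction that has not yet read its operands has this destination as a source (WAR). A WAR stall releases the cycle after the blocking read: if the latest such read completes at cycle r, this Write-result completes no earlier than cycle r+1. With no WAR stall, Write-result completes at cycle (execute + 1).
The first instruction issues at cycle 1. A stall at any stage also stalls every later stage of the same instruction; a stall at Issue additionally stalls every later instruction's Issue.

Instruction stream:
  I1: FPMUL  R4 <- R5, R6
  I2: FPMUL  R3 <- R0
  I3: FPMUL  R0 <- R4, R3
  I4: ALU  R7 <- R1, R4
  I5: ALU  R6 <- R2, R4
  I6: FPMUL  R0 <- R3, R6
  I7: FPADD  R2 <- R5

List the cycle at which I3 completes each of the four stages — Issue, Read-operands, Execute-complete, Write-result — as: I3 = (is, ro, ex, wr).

  I1 | 1 | 2 | 7 | 8
  I2 | 9 | 10 | 15 | 16   struct: FPMUL busy until I1 writes@8
  I3 | 17 | 18 | 23 | 24   struct: FPMUL busy until I2 writes@16
  I4 | 18 | 19 | 20 | 21
  I5 | 22 | 23 | 24 | 25   struct: ALU busy until I4 writes@21
  I6 | 25 | 26 | 31 | 32   struct: FPMUL busy until I3 writes@24
  I7 | 26 | 27 | 30 | 31

I3 = (17, 18, 23, 24)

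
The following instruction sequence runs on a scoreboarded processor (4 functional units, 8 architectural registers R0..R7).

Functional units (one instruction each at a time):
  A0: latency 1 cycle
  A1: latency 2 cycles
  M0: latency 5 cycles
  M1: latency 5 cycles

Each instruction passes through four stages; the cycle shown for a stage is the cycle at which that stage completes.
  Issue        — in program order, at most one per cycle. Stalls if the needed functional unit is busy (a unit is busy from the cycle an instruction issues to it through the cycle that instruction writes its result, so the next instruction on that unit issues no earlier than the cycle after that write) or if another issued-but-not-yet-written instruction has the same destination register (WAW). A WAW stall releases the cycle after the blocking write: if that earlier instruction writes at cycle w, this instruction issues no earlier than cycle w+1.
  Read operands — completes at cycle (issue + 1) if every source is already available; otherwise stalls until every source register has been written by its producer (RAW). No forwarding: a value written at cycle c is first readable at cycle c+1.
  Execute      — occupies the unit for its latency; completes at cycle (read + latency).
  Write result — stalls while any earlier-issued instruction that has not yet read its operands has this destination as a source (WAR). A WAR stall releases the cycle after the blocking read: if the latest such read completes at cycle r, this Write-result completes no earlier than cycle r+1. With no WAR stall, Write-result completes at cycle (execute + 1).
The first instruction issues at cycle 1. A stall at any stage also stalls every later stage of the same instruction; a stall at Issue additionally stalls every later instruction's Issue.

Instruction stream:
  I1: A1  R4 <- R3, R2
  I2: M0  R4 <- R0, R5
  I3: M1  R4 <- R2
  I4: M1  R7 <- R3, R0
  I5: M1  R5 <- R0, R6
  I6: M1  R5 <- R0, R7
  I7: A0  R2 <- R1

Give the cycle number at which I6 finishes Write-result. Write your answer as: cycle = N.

c1: issue I1 (A1)
c2: I1 read-ops
c4: I1 finished on A1
c5: I1→R4
c6: issue I2 (M0)
c7: I2 read-ops
c12: I2 finished on M0
c13: I2→R4
c14: issue I3 (M1)
c15: I3 read-ops
c20: I3 finished on M1
c21: I3→R4
c22: issue I4 (M1)
c23: I4 read-ops
c28: I4 finished on M1
c29: I4→R7
c30: issue I5 (M1)
c31: I5 read-ops
c36: I5 finished on M1
c37: I5→R5
c38: issue I6 (M1)
c39: I6 read-ops · issue I7 (A0)
c40: I7 read-ops
c41: I7 finished on A0
c42: I7→R2
c44: I6 finished on M1
c45: I6→R5

cycle = 45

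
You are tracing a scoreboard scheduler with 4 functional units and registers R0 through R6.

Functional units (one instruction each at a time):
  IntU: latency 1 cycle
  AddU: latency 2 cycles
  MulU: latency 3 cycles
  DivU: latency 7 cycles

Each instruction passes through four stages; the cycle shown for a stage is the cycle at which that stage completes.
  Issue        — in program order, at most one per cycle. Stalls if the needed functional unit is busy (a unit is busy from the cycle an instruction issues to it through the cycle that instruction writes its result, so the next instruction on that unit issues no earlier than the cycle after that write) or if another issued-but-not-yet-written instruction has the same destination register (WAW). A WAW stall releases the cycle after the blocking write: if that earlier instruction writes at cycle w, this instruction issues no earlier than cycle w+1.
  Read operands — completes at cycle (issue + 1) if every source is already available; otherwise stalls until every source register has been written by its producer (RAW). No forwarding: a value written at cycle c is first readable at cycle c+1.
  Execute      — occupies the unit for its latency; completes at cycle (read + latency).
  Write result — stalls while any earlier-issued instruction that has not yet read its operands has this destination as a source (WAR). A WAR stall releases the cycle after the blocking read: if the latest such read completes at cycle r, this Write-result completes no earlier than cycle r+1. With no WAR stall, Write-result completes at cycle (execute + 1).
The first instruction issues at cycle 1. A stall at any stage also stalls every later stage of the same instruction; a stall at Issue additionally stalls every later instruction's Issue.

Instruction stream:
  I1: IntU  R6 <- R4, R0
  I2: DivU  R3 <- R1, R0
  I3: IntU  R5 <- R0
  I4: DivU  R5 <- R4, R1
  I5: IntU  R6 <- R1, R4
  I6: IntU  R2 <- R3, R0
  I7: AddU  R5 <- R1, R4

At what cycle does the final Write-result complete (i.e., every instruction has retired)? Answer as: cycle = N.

cycle = 26

  I1 | 1 | 2 | 3 | 4
  I2 | 2 | 3 | 10 | 11
  I3 | 5 | 6 | 7 | 8   struct: IntU busy until I1 writes@4
  I4 | 12 | 13 | 20 | 21   struct: DivU busy until I2 writes@11
  I5 | 13 | 14 | 15 | 16
  I6 | 17 | 18 | 19 | 20   struct: IntU busy until I5 writes@16
  I7 | 22 | 23 | 25 | 26   WAW R5: wait I4 write@21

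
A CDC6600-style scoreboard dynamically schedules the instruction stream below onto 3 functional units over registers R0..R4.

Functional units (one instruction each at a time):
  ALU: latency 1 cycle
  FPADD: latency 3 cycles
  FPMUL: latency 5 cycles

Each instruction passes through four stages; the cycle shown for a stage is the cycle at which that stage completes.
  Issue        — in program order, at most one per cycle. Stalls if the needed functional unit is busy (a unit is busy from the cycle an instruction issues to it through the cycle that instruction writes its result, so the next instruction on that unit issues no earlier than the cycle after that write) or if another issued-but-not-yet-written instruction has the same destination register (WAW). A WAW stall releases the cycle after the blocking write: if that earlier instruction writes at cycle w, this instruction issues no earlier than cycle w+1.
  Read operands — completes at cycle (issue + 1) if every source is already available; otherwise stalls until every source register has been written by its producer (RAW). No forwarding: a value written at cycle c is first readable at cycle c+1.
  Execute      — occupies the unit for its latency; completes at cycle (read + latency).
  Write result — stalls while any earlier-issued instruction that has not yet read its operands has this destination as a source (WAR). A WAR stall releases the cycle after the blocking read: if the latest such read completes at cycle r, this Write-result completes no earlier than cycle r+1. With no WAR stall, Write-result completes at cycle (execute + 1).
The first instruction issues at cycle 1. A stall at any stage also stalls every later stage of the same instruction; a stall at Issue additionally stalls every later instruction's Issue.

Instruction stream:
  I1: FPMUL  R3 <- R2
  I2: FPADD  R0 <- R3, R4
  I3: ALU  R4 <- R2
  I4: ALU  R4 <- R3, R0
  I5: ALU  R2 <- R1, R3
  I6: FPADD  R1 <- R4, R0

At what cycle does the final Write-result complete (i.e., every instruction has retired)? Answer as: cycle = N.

t=1  I1 issues→FPMUL
t=2  I1 reads, I2 issues→FPADD
t=3  I3 issues→ALU
t=4  I3 reads
t=5  I3 exec-done
t=7  I1 exec-done
t=8  I1 writes R3
t=9  I2 reads
t=10  I3 writes R4
t=11  I4 issues→ALU
t=12  I2 exec-done
t=13  I2 writes R0
t=14  I4 reads
t=15  I4 exec-done
t=16  I4 writes R4
t=17  I5 issues→ALU
t=18  I5 reads, I6 issues→FPADD
t=19  I5 exec-done, I6 reads
t=20  I5 writes R2
t=22  I6 exec-done
t=23  I6 writes R1

cycle = 23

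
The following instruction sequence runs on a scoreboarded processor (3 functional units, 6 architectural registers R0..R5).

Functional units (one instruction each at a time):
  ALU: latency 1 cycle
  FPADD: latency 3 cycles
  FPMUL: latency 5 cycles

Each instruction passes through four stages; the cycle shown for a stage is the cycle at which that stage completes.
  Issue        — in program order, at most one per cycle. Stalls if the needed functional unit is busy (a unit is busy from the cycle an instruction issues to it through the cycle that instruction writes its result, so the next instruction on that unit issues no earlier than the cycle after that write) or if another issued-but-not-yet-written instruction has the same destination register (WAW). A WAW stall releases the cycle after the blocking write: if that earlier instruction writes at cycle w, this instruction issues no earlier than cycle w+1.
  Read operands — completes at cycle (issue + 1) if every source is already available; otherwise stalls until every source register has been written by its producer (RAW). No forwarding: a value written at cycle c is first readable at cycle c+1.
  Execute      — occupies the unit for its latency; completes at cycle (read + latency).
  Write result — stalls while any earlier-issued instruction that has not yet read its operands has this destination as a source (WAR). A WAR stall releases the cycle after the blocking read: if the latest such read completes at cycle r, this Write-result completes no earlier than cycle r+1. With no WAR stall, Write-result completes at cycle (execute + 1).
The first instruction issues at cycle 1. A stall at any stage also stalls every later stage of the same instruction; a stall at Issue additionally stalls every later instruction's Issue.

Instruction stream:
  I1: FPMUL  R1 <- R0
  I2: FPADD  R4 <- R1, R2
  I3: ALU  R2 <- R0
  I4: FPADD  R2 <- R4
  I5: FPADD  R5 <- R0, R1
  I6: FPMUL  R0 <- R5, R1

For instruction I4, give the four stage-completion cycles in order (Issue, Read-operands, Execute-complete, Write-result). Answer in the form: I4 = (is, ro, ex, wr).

I4 = (14, 15, 18, 19)

I1  is:1  ro:2  ex:7  wr:8
I2  is:2  ro:9  ex:12  wr:13  — RAW R1: wait I1 write@8
I3  is:3  ro:4  ex:5  wr:10  — WAR R2: wait I2 read@9
I4  is:14  ro:15  ex:18  wr:19  — struct: FPADD busy until I2 writes@13
I5  is:20  ro:21  ex:24  wr:25  — struct: FPADD busy until I4 writes@19
I6  is:21  ro:26  ex:31  wr:32  — RAW R5: wait I5 write@25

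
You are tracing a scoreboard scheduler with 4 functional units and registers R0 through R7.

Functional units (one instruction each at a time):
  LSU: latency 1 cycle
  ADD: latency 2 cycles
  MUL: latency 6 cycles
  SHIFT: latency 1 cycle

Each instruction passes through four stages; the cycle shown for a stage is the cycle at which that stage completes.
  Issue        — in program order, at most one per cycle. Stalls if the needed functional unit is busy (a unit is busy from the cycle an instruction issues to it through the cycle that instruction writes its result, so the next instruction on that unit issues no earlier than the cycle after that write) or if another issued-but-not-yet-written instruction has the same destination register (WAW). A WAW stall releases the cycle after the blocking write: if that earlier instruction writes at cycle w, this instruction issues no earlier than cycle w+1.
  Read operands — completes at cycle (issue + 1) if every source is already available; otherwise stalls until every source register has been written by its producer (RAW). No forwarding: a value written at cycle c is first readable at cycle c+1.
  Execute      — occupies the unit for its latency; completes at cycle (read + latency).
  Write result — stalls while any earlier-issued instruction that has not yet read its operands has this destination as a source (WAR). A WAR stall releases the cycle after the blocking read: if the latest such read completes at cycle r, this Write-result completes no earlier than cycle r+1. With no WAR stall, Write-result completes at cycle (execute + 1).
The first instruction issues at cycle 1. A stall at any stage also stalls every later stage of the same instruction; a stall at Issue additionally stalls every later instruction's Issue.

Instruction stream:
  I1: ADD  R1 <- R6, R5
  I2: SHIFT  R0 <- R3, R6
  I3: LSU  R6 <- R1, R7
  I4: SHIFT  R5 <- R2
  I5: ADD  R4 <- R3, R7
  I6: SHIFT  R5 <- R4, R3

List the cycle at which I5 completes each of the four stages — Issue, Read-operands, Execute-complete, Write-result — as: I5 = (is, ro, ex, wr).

I5 = (7, 8, 10, 11)

I1  is:1  ro:2  ex:4  wr:5
I2  is:2  ro:3  ex:4  wr:5
I3  is:3  ro:6  ex:7  wr:8  — RAW R1: wait I1 write@5
I4  is:6  ro:7  ex:8  wr:9  — struct: SHIFT busy until I2 writes@5
I5  is:7  ro:8  ex:10  wr:11
I6  is:10  ro:12  ex:13  wr:14  — struct: SHIFT busy until I4 writes@9, RAW R4: wait I5 write@11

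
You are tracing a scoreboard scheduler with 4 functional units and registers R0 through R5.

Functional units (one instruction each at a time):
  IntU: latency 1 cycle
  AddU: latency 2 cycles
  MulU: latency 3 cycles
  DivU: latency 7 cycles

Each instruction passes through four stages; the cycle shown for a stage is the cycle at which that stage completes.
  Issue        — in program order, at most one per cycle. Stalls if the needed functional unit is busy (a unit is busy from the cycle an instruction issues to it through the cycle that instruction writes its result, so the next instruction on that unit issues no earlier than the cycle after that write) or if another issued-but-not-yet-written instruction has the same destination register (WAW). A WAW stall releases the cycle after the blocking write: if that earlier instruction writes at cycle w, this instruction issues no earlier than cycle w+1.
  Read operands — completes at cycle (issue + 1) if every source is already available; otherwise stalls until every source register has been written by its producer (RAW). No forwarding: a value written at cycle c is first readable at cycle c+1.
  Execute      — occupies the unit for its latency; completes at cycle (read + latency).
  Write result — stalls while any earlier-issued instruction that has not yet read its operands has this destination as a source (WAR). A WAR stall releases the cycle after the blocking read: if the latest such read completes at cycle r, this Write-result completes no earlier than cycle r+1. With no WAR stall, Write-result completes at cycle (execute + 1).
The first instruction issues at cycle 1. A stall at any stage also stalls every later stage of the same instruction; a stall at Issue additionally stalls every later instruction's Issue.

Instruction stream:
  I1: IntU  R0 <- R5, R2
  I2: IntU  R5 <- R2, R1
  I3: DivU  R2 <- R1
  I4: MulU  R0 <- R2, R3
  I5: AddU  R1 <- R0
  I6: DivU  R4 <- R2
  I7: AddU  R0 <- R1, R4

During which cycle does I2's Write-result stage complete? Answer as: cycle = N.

cycle = 8

I1: IS=1 RO=2 EX=3 WR=4
I2: IS=5 RO=6 EX=7 WR=8  [struct: IntU busy until I1 writes@4]
I3: IS=6 RO=7 EX=14 WR=15
I4: IS=7 RO=16 EX=19 WR=20  [RAW R2: wait I3 write@15]
I5: IS=8 RO=21 EX=23 WR=24  [RAW R0: wait I4 write@20]
I6: IS=16 RO=17 EX=24 WR=25  [struct: DivU busy until I3 writes@15]
I7: IS=25 RO=26 EX=28 WR=29  [struct: AddU busy until I5 writes@24]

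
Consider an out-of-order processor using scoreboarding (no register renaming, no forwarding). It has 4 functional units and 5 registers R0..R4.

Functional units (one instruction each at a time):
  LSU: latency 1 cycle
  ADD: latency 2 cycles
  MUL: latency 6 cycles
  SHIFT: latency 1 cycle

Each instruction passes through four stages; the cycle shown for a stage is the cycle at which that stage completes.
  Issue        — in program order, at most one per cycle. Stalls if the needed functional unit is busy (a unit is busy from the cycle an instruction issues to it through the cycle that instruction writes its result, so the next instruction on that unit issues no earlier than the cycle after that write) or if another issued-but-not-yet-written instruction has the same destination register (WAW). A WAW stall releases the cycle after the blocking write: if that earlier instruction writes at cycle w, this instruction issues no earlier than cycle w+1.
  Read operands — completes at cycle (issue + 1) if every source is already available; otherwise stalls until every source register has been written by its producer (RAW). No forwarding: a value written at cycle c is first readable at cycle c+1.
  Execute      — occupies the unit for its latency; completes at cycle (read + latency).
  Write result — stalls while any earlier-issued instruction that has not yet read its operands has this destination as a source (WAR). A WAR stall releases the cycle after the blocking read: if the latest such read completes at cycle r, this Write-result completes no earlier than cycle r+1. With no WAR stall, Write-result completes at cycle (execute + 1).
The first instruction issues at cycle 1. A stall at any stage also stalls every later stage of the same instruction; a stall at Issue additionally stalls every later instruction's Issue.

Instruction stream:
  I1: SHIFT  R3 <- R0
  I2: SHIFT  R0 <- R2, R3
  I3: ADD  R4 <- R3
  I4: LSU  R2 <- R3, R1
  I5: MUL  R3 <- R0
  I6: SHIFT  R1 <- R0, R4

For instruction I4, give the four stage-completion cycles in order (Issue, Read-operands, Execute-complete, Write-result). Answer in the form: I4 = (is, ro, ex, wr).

[I1] 1/2/3/4
[I2] 5/6/7/8  (struct: SHIFT busy until I1 writes@4)
[I3] 6/7/9/10
[I4] 7/8/9/10
[I5] 8/9/15/16
[I6] 9/11/12/13  (RAW R4: wait I3 write@10)

I4 = (7, 8, 9, 10)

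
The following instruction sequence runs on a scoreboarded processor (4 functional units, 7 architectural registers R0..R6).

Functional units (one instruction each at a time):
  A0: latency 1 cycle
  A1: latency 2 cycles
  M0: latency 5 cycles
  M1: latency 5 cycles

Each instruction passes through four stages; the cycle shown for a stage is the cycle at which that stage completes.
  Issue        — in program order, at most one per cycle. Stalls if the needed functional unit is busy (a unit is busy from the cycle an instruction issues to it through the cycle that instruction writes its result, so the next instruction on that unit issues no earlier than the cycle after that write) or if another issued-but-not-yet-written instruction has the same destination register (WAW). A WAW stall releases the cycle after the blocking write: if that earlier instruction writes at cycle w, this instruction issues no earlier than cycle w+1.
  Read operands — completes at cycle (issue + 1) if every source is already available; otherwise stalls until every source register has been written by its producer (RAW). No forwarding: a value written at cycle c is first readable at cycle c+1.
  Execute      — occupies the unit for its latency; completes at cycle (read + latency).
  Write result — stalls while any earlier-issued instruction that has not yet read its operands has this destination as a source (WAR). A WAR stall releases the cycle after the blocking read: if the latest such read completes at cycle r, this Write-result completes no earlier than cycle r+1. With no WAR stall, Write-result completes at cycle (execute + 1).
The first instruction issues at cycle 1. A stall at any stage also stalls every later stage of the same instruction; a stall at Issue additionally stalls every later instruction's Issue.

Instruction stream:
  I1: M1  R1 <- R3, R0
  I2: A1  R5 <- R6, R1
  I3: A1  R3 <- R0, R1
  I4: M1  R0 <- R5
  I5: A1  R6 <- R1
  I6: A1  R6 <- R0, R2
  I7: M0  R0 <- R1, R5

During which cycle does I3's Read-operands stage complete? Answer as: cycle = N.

cycle 1: I1 dispatched to M1
cycle 2: I1 operands ready, I2 dispatched to A1
cycle 7: I1 complete
cycle 8: R1←I1
cycle 9: I2 operands ready
cycle 11: I2 complete
cycle 12: R5←I2
cycle 13: I3 dispatched to A1
cycle 14: I3 operands ready, I4 dispatched to M1
cycle 15: I4 operands ready
cycle 16: I3 complete
cycle 17: R3←I3
cycle 18: I5 dispatched to A1
cycle 19: I5 operands ready
cycle 20: I4 complete
cycle 21: R0←I4, I5 complete
cycle 22: R6←I5
cycle 23: I6 dispatched to A1
cycle 24: I6 operands ready, I7 dispatched to M0
cycle 25: I7 operands ready
cycle 26: I6 complete
cycle 27: R6←I6
cycle 30: I7 complete
cycle 31: R0←I7

cycle = 14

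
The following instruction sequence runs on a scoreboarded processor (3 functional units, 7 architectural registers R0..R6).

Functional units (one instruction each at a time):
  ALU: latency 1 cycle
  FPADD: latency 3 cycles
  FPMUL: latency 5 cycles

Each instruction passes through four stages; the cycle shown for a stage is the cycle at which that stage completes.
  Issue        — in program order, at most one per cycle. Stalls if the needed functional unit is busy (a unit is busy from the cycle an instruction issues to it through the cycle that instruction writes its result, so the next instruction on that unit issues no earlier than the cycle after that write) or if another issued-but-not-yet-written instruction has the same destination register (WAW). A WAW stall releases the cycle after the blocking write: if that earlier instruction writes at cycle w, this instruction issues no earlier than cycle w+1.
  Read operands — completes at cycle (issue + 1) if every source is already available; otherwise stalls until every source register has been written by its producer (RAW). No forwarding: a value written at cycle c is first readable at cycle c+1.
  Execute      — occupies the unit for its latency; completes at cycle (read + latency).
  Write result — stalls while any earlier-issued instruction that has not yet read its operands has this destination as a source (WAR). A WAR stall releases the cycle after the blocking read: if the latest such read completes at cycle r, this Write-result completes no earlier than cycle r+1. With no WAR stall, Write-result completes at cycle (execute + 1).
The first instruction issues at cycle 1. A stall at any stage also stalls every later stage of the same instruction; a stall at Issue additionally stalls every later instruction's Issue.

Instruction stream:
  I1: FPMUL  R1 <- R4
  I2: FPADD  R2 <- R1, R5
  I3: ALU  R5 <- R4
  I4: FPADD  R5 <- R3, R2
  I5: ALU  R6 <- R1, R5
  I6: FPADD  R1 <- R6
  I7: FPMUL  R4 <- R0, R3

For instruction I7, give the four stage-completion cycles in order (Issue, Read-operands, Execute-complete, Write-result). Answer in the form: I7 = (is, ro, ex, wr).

I7 = (21, 22, 27, 28)

[1] I1→FPMUL
[2] I1 RO · I2→FPADD
[3] I3→ALU
[4] I3 RO
[5] I3 EX
[7] I1 EX
[8] I1 WR R1
[9] I2 RO
[10] I3 WR R5
[12] I2 EX
[13] I2 WR R2
[14] I4→FPADD
[15] I4 RO · I5→ALU
[18] I4 EX
[19] I4 WR R5
[20] I5 RO · I6→FPADD
[21] I5 EX · I7→FPMUL
[22] I5 WR R6 · I7 RO
[23] I6 RO
[26] I6 EX
[27] I6 WR R1 · I7 EX
[28] I7 WR R4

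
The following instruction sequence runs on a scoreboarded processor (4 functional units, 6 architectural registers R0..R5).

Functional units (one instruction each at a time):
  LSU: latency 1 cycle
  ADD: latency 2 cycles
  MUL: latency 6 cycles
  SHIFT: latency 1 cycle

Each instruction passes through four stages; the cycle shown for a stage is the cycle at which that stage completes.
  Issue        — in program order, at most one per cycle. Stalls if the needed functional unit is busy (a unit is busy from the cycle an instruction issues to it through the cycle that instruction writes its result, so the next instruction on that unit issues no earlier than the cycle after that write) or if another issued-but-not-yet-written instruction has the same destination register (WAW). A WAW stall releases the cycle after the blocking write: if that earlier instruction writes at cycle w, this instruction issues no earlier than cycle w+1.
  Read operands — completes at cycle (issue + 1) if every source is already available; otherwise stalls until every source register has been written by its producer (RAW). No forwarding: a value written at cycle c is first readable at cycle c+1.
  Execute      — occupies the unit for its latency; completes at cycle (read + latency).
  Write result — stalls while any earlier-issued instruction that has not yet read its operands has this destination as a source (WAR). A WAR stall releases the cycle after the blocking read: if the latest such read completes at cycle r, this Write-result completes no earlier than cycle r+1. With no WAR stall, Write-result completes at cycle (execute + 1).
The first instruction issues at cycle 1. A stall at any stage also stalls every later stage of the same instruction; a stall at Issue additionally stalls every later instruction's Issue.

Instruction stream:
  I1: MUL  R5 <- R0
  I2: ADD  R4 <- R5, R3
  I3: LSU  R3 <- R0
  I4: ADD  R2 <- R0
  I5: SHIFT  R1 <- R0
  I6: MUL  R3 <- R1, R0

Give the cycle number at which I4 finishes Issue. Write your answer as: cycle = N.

[1] issue I1 (MUL)
[2] I1 read-ops; issue I2 (ADD)
[3] issue I3 (LSU)
[4] I3 read-ops
[5] I3 finished on LSU
[8] I1 finished on MUL
[9] I1→R5
[10] I2 read-ops
[11] I3→R3
[12] I2 finished on ADD
[13] I2→R4
[14] issue I4 (ADD)
[15] I4 read-ops; issue I5 (SHIFT)
[16] I5 read-ops; issue I6 (MUL)
[17] I4 finished on ADD; I5 finished on SHIFT
[18] I4→R2; I5→R1
[19] I6 read-ops
[25] I6 finished on MUL
[26] I6→R3

cycle = 14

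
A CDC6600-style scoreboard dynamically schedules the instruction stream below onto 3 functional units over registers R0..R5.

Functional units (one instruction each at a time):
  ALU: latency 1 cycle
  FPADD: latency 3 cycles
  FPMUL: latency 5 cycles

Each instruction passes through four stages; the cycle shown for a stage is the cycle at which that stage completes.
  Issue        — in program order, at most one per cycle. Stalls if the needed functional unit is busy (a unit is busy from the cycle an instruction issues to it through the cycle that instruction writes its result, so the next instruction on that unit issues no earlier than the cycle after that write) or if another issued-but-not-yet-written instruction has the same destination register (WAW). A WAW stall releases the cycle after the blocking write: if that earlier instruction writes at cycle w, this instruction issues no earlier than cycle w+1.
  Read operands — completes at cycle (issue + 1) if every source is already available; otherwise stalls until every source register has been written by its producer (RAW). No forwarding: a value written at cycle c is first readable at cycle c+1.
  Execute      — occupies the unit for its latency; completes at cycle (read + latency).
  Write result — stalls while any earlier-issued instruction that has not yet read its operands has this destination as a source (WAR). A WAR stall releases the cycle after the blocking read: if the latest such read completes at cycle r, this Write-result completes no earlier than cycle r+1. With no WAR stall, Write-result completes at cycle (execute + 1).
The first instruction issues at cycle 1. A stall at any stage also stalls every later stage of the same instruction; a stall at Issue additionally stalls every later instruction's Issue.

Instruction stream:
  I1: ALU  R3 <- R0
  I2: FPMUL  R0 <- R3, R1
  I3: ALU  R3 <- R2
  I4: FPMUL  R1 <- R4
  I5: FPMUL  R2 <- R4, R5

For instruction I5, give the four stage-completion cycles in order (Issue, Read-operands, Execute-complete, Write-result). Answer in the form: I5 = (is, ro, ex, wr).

[I1] 1/2/3/4
[I2] 2/5/10/11  (RAW R3: wait I1 write@4)
[I3] 5/6/7/8  (struct: ALU busy until I1 writes@4)
[I4] 12/13/18/19  (struct: FPMUL busy until I2 writes@11)
[I5] 20/21/26/27  (struct: FPMUL busy until I4 writes@19)

I5 = (20, 21, 26, 27)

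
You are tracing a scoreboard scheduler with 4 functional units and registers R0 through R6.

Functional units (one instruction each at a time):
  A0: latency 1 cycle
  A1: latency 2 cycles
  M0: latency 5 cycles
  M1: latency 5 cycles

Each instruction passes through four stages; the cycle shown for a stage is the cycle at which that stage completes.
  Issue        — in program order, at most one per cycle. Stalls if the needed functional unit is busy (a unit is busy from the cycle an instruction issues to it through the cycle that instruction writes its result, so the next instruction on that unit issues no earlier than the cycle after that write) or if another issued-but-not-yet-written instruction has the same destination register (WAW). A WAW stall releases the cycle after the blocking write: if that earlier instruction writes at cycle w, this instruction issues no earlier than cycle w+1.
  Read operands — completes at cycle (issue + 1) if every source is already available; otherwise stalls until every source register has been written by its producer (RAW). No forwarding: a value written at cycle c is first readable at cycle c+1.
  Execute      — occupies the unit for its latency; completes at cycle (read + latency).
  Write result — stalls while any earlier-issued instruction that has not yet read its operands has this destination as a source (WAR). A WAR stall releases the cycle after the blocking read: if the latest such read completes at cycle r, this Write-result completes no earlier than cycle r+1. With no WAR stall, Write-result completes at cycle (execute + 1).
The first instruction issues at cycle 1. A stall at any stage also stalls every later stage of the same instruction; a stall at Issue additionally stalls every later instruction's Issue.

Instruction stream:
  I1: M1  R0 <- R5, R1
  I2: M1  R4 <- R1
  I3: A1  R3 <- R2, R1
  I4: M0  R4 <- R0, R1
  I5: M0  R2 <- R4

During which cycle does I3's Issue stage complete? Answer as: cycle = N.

1) issue 1, read 2, done 7, write 8
2) issue 9, read 10, done 15, write 16  <struct: M1 busy until I1 writes@8>
3) issue 10, read 11, done 13, write 14
4) issue 17, read 18, done 23, write 24  <WAW R4: wait I2 write@16>
5) issue 25, read 26, done 31, write 32  <struct: M0 busy until I4 writes@24>

cycle = 10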